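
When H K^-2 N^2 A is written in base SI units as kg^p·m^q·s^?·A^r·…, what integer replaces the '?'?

-6

H = Wb/A (inductance = flux per current),
    = kg·m²·s⁻²·A⁻².
N = kg·m/s² = kg·m·s⁻² (force = mass × acceleration).
So N² = kg²·m²·s⁻⁴.
Combining: H·K⁻²·N²·A = (kg·m²·s⁻²·A⁻²) · K⁻² · (kg²·m²·s⁻⁴) · A = kg³·m⁴·s⁻⁶·A⁻¹·K⁻².
The exponent of s is -6.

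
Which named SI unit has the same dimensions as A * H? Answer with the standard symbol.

Wb

H = kg·m²·s⁻²·A⁻².
Combining: A·H = A · (kg·m²·s⁻²·A⁻²) = kg·m²·s⁻²·A⁻¹.
kg·m²·s⁻²·A⁻¹ is the base-SI form of the weber.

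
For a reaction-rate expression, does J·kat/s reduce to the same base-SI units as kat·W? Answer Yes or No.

Left side:
  J = kg·m²·s⁻².
  kat = s⁻¹·mol.
  Combining: J·s⁻¹·kat = (kg·m²·s⁻²) · s⁻¹ · (s⁻¹·mol) = kg·m²·s⁻⁴·mol.
Right side:
  kat = mol/s = s⁻¹·mol (catalytic activity).
  W = J/s (power = energy per time),
      = kg·m²·s⁻³.
  Combining: kat·W = (s⁻¹·mol) · (kg·m²·s⁻³) = kg·m²·s⁻⁴·mol.
Both reduce to kg·m²·s⁻⁴·mol.

Yes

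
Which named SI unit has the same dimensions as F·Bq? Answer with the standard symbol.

F = C/V (capacitance = charge per voltage),
    = A·s/(kg·m²·s⁻³·A⁻¹) (substituting C and V),
    = kg⁻¹·m⁻²·s⁴·A².
Bq = 1/s = s⁻¹ (activity is decays per second).
Combining: F·Bq = (kg⁻¹·m⁻²·s⁴·A²) · s⁻¹ = kg⁻¹·m⁻²·s³·A².
kg⁻¹·m⁻²·s³·A² is the base-SI form of the siemens.

S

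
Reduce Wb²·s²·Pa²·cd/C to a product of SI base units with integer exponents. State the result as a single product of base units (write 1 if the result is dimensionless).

Wb = V·s (flux: a volt is a weber per second),
    = kg·m²·s⁻²·A⁻¹.
So Wb² = kg²·m⁴·s⁻⁴·A⁻².
C = A·s = s·A (charge = current × time).
So C⁻¹ = s⁻¹·A⁻¹.
Pa = N/m² (pressure = force per area),
    = kg·m⁻¹·s⁻².
So Pa² = kg²·m⁻²·s⁻⁴.
Combining: Wb²·C⁻¹·s²·Pa²·cd = (kg²·m⁴·s⁻⁴·A⁻²) · (s⁻¹·A⁻¹) · s² · (kg²·m⁻²·s⁻⁴) · cd = kg⁴·m²·s⁻⁷·A⁻³·cd.

kg⁴·m²·s⁻⁷·A⁻³·cd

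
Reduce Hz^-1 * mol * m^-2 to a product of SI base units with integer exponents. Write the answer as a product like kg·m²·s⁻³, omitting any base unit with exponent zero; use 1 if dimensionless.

Hz = 1/s = s⁻¹ (frequency is cycles per second).
So Hz⁻¹ = s.
Combining: Hz⁻¹·mol·m⁻² = s · mol · m⁻² = m⁻²·s·mol.

m⁻²·s·mol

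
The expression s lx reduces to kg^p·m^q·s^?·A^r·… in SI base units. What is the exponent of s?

lx = lm/m² (illuminance = luminous flux per area),
    = m⁻²·cd.
Combining: s·lx = s · (m⁻²·cd) = m⁻²·s·cd.
The exponent of s is 1.

1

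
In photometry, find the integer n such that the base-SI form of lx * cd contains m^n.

lx = m⁻²·cd.
Combining: lx·cd = (m⁻²·cd) · cd = m⁻²·cd².
The exponent of m is -2.

-2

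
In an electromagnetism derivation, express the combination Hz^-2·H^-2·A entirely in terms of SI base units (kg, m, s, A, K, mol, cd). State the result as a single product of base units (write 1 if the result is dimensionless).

kg⁻²·m⁻⁴·s⁶·A⁵

Hz = s⁻¹.
So Hz⁻² = s².
H = kg·m²·s⁻²·A⁻².
So H⁻² = kg⁻²·m⁻⁴·s⁴·A⁴.
Combining: Hz⁻²·H⁻²·A = s² · (kg⁻²·m⁻⁴·s⁴·A⁴) · A = kg⁻²·m⁻⁴·s⁶·A⁵.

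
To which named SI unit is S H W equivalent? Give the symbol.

S = 1/Ω (conductance is reciprocal resistance),
    = kg⁻¹·m⁻²·s³·A².
H = Wb/A (inductance = flux per current),
    = kg·m²·s⁻²·A⁻².
W = J/s (power = energy per time),
    = kg·m²·s⁻³.
Combining: S·H·W = (kg⁻¹·m⁻²·s³·A²) · (kg·m²·s⁻²·A⁻²) · (kg·m²·s⁻³) = kg·m²·s⁻².
kg·m²·s⁻² is the base-SI form of the joule.

J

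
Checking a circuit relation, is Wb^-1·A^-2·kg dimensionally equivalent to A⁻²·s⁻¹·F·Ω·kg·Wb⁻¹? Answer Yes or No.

Left side:
  Wb = kg·m²·s⁻²·A⁻¹.
  So Wb⁻¹ = kg⁻¹·m⁻²·s²·A.
  Combining: Wb⁻¹·A⁻²·kg = (kg⁻¹·m⁻²·s²·A) · A⁻² · kg = m⁻²·s²·A⁻¹.
Right side:
  F = kg⁻¹·m⁻²·s⁴·A².
  Ω = kg·m²·s⁻³·A⁻².
  Wb = kg·m²·s⁻²·A⁻¹.
  So Wb⁻¹ = kg⁻¹·m⁻²·s²·A.
  Combining: A⁻²·s⁻¹·F·Ω·kg·Wb⁻¹ = A⁻² · s⁻¹ · (kg⁻¹·m⁻²·s⁴·A²) · (kg·m²·s⁻³·A⁻²) · kg · (kg⁻¹·m⁻²·s²·A) = m⁻²·s²·A⁻¹.
Both reduce to m⁻²·s²·A⁻¹.

Yes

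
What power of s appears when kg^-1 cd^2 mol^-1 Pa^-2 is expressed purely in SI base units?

Pa = N/m² (pressure = force per area),
    = kg·m⁻¹·s⁻².
So Pa⁻² = kg⁻²·m²·s⁴.
Combining: kg⁻¹·cd²·mol⁻¹·Pa⁻² = kg⁻¹ · cd² · mol⁻¹ · (kg⁻²·m²·s⁴) = kg⁻³·m²·s⁴·mol⁻¹·cd².
The exponent of s is 4.

4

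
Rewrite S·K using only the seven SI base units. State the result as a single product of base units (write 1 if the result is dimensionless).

kg⁻¹·m⁻²·s³·A²·K

S = 1/Ω (conductance is reciprocal resistance),
    = kg⁻¹·m⁻²·s³·A².
Combining: S·K = (kg⁻¹·m⁻²·s³·A²) · K = kg⁻¹·m⁻²·s³·A²·K.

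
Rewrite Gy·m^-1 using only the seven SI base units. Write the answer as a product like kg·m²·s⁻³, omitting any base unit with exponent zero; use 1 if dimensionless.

Gy = J/kg (absorbed dose = energy per mass),
    = m²·s⁻².
Combining: Gy·m⁻¹ = (m²·s⁻²) · m⁻¹ = m·s⁻².

m·s⁻²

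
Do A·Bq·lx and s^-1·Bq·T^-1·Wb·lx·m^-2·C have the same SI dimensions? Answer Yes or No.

Yes

Left side:
  Bq = s⁻¹.
  lx = m⁻²·cd.
  Combining: A·Bq·lx = A · s⁻¹ · (m⁻²·cd) = m⁻²·s⁻¹·A·cd.
Right side:
  Bq = 1/s = s⁻¹ (activity is decays per second).
  T = Wb/m² (flux density = flux per area),
      = kg·s⁻²·A⁻¹.
  So T⁻¹ = kg⁻¹·s²·A.
  Wb = V·s (flux: a volt is a weber per second),
      = kg·m²·s⁻²·A⁻¹.
  lx = lm/m² (illuminance = luminous flux per area),
      = m⁻²·cd.
  C = A·s = s·A (charge = current × time).
  Combining: s⁻¹·Bq·T⁻¹·Wb·lx·m⁻²·C = s⁻¹ · s⁻¹ · (kg⁻¹·s²·A) · (kg·m²·s⁻²·A⁻¹) · (m⁻²·cd) · m⁻² · (s·A) = m⁻²·s⁻¹·A·cd.
Both reduce to m⁻²·s⁻¹·A·cd.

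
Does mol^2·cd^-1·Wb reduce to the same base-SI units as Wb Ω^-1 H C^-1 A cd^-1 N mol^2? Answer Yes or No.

Left side:
  Wb = V·s (flux: a volt is a weber per second),
      = kg·m²·s⁻²·A⁻¹.
  Combining: mol²·cd⁻¹·Wb = mol² · cd⁻¹ · (kg·m²·s⁻²·A⁻¹) = kg·m²·s⁻²·A⁻¹·mol²·cd⁻¹.
Right side:
  Wb = V·s (flux: a volt is a weber per second),
      = kg·m²·s⁻²·A⁻¹.
  Ω = V/A (resistance = voltage per current),
      = kg·m²·s⁻³·A⁻².
  So Ω⁻¹ = kg⁻¹·m⁻²·s³·A².
  H = Wb/A (inductance = flux per current),
      = kg·m²·s⁻²·A⁻².
  C = A·s = s·A (charge = current × time).
  So C⁻¹ = s⁻¹·A⁻¹.
  N = kg·m/s² = kg·m·s⁻² (force = mass × acceleration).
  Combining: Wb·Ω⁻¹·H·C⁻¹·A·cd⁻¹·N·mol² = (kg·m²·s⁻²·A⁻¹) · (kg⁻¹·m⁻²·s³·A²) · (kg·m²·s⁻²·A⁻²) · (s⁻¹·A⁻¹) · A · cd⁻¹ · (kg·m·s⁻²) · mol² = kg²·m³·s⁻⁴·A⁻¹·mol²·cd⁻¹.
Left is kg·m²·s⁻²·A⁻¹·mol²·cd⁻¹; right is kg²·m³·s⁻⁴·A⁻¹·mol²·cd⁻¹ — different.

No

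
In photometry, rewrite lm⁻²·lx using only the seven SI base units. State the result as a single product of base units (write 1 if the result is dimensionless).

lm = cd·sr = cd (luminous flux; sr is dimensionless).
So lm⁻² = cd⁻².
lx = lm/m² (illuminance = luminous flux per area),
    = m⁻²·cd.
Combining: lm⁻²·lx = cd⁻² · (m⁻²·cd) = m⁻²·cd⁻¹.

m⁻²·cd⁻¹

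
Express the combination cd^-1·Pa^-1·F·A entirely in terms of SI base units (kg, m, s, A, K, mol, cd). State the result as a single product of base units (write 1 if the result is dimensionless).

kg⁻²·m⁻¹·s⁶·A³·cd⁻¹

Pa = N/m² (pressure = force per area),
    = kg·m⁻¹·s⁻².
So Pa⁻¹ = kg⁻¹·m·s².
F = C/V (capacitance = charge per voltage),
    = A·s/(kg·m²·s⁻³·A⁻¹) (substituting C and V),
    = kg⁻¹·m⁻²·s⁴·A².
Combining: cd⁻¹·Pa⁻¹·F·A = cd⁻¹ · (kg⁻¹·m·s²) · (kg⁻¹·m⁻²·s⁴·A²) · A = kg⁻²·m⁻¹·s⁶·A³·cd⁻¹.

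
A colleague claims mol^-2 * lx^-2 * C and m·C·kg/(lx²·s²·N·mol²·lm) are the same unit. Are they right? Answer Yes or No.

Left side:
  lx = lm/m² (illuminance = luminous flux per area),
      = m⁻²·cd.
  So lx⁻² = m⁴·cd⁻².
  C = A·s = s·A (charge = current × time).
  Combining: mol⁻²·lx⁻²·C = mol⁻² · (m⁴·cd⁻²) · (s·A) = m⁴·s·A·mol⁻²·cd⁻².
Right side:
  lx = lm/m² (illuminance = luminous flux per area),
      = m⁻²·cd.
  So lx⁻² = m⁴·cd⁻².
  N = kg·m/s² = kg·m·s⁻² (force = mass × acceleration).
  So N⁻¹ = kg⁻¹·m⁻¹·s².
  C = A·s = s·A (charge = current × time).
  lm = cd·sr = cd (luminous flux; sr is dimensionless).
  So lm⁻¹ = cd⁻¹.
  Combining: lx⁻²·m·s⁻²·N⁻¹·C·mol⁻²·lm⁻¹·kg = (m⁴·cd⁻²) · m · s⁻² · (kg⁻¹·m⁻¹·s²) · (s·A) · mol⁻² · cd⁻¹ · kg = m⁴·s·A·mol⁻²·cd⁻³.
Left is m⁴·s·A·mol⁻²·cd⁻²; right is m⁴·s·A·mol⁻²·cd⁻³ — different.

No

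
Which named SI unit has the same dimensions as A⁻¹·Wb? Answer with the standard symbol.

Wb = V·s (flux: a volt is a weber per second),
    = kg·m²·s⁻²·A⁻¹.
Combining: A⁻¹·Wb = A⁻¹ · (kg·m²·s⁻²·A⁻¹) = kg·m²·s⁻²·A⁻².
kg·m²·s⁻²·A⁻² is the base-SI form of the henry.

H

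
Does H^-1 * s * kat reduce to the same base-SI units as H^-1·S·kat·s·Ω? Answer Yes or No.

Yes

Left side:
  H = kg·m²·s⁻²·A⁻².
  So H⁻¹ = kg⁻¹·m⁻²·s²·A².
  kat = s⁻¹·mol.
  Combining: H⁻¹·s·kat = (kg⁻¹·m⁻²·s²·A²) · s · (s⁻¹·mol) = kg⁻¹·m⁻²·s²·A²·mol.
Right side:
  H = Wb/A (inductance = flux per current),
      = kg·m²·s⁻²·A⁻².
  So H⁻¹ = kg⁻¹·m⁻²·s²·A².
  S = 1/Ω (conductance is reciprocal resistance),
      = kg⁻¹·m⁻²·s³·A².
  kat = mol/s = s⁻¹·mol (catalytic activity).
  Ω = V/A (resistance = voltage per current),
      = kg·m²·s⁻³·A⁻².
  Combining: H⁻¹·S·kat·s·Ω = (kg⁻¹·m⁻²·s²·A²) · (kg⁻¹·m⁻²·s³·A²) · (s⁻¹·mol) · s · (kg·m²·s⁻³·A⁻²) = kg⁻¹·m⁻²·s²·A²·mol.
Both reduce to kg⁻¹·m⁻²·s²·A²·mol.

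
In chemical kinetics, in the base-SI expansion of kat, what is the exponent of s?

kat = mol/s = s⁻¹·mol (catalytic activity).
The exponent of s is -1.

-1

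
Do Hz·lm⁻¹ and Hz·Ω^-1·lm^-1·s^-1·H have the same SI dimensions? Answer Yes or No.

Left side:
  Hz = s⁻¹.
  lm = cd.
  So lm⁻¹ = cd⁻¹.
  Combining: Hz·lm⁻¹ = s⁻¹ · cd⁻¹ = s⁻¹·cd⁻¹.
Right side:
  Hz = 1/s = s⁻¹ (frequency is cycles per second).
  Ω = V/A (resistance = voltage per current),
      = kg·m²·s⁻³·A⁻².
  So Ω⁻¹ = kg⁻¹·m⁻²·s³·A².
  lm = cd·sr = cd (luminous flux; sr is dimensionless).
  So lm⁻¹ = cd⁻¹.
  H = Wb/A (inductance = flux per current),
      = kg·m²·s⁻²·A⁻².
  Combining: Hz·Ω⁻¹·lm⁻¹·s⁻¹·H = s⁻¹ · (kg⁻¹·m⁻²·s³·A²) · cd⁻¹ · s⁻¹ · (kg·m²·s⁻²·A⁻²) = s⁻¹·cd⁻¹.
Both reduce to s⁻¹·cd⁻¹.

Yes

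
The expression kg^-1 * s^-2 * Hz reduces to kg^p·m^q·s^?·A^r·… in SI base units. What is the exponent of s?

-3

Hz = s⁻¹.
Combining: kg⁻¹·s⁻²·Hz = kg⁻¹ · s⁻² · s⁻¹ = kg⁻¹·s⁻³.
The exponent of s is -3.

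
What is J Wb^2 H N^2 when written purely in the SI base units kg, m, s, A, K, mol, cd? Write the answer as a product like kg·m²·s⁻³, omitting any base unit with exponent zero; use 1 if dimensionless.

J = N·m (work = force × distance),
    = kg·m²·s⁻².
Wb = V·s (flux: a volt is a weber per second),
    = kg·m²·s⁻²·A⁻¹.
So Wb² = kg²·m⁴·s⁻⁴·A⁻².
H = Wb/A (inductance = flux per current),
    = kg·m²·s⁻²·A⁻².
N = kg·m/s² = kg·m·s⁻² (force = mass × acceleration).
So N² = kg²·m²·s⁻⁴.
Combining: J·Wb²·H·N² = (kg·m²·s⁻²) · (kg²·m⁴·s⁻⁴·A⁻²) · (kg·m²·s⁻²·A⁻²) · (kg²·m²·s⁻⁴) = kg⁶·m¹⁰·s⁻¹²·A⁻⁴.

kg⁶·m¹⁰·s⁻¹²·A⁻⁴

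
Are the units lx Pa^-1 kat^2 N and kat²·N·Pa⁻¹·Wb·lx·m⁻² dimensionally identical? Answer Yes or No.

Left side:
  lx = lm/m² (illuminance = luminous flux per area),
      = m⁻²·cd.
  Pa = N/m² (pressure = force per area),
      = kg·m⁻¹·s⁻².
  So Pa⁻¹ = kg⁻¹·m·s².
  kat = mol/s = s⁻¹·mol (catalytic activity).
  So kat² = s⁻²·mol².
  N = kg·m/s² = kg·m·s⁻² (force = mass × acceleration).
  Combining: lx·Pa⁻¹·kat²·N = (m⁻²·cd) · (kg⁻¹·m·s²) · (s⁻²·mol²) · (kg·m·s⁻²) = s⁻²·mol²·cd.
Right side:
  kat = mol/s = s⁻¹·mol (catalytic activity).
  So kat² = s⁻²·mol².
  N = kg·m/s² = kg·m·s⁻² (force = mass × acceleration).
  Pa = N/m² (pressure = force per area),
      = kg·m⁻¹·s⁻².
  So Pa⁻¹ = kg⁻¹·m·s².
  Wb = V·s (flux: a volt is a weber per second),
      = kg·m²·s⁻²·A⁻¹.
  lx = lm/m² (illuminance = luminous flux per area),
      = m⁻²·cd.
  Combining: kat²·N·Pa⁻¹·Wb·lx·m⁻² = (s⁻²·mol²) · (kg·m·s⁻²) · (kg⁻¹·m·s²) · (kg·m²·s⁻²·A⁻¹) · (m⁻²·cd) · m⁻² = kg·s⁻⁴·A⁻¹·mol²·cd.
Left is s⁻²·mol²·cd; right is kg·s⁻⁴·A⁻¹·mol²·cd — different.

No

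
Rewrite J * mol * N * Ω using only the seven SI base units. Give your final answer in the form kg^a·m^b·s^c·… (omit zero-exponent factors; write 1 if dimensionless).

J = kg·m²·s⁻².
N = kg·m·s⁻².
Ω = kg·m²·s⁻³·A⁻².
Combining: J·mol·N·Ω = (kg·m²·s⁻²) · mol · (kg·m·s⁻²) · (kg·m²·s⁻³·A⁻²) = kg³·m⁵·s⁻⁷·A⁻²·mol.

kg³·m⁵·s⁻⁷·A⁻²·mol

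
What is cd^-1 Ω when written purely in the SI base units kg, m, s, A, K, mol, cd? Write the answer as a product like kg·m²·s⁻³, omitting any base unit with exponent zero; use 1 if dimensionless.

Ω = V/A (resistance = voltage per current),
    = kg·m²·s⁻³·A⁻².
Combining: cd⁻¹·Ω = cd⁻¹ · (kg·m²·s⁻³·A⁻²) = kg·m²·s⁻³·A⁻²·cd⁻¹.

kg·m²·s⁻³·A⁻²·cd⁻¹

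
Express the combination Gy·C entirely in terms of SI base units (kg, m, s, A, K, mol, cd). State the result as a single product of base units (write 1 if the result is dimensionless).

Gy = m²·s⁻².
C = s·A.
Combining: Gy·C = (m²·s⁻²) · (s·A) = m²·s⁻¹·A.

m²·s⁻¹·A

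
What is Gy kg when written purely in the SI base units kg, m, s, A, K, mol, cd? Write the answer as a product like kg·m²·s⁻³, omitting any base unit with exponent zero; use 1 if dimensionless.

Gy = m²·s⁻².
Combining: Gy·kg = (m²·s⁻²) · kg = kg·m²·s⁻².

kg·m²·s⁻²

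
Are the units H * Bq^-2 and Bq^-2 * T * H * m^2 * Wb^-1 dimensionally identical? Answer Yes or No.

Left side:
  H = Wb/A (inductance = flux per current),
      = kg·m²·s⁻²·A⁻².
  Bq = 1/s = s⁻¹ (activity is decays per second).
  So Bq⁻² = s².
  Combining: H·Bq⁻² = (kg·m²·s⁻²·A⁻²) · s² = kg·m²·A⁻².
Right side:
  Bq = s⁻¹.
  So Bq⁻² = s².
  T = kg·s⁻²·A⁻¹.
  H = kg·m²·s⁻²·A⁻².
  Wb = kg·m²·s⁻²·A⁻¹.
  So Wb⁻¹ = kg⁻¹·m⁻²·s²·A.
  Combining: Bq⁻²·T·H·m²·Wb⁻¹ = s² · (kg·s⁻²·A⁻¹) · (kg·m²·s⁻²·A⁻²) · m² · (kg⁻¹·m⁻²·s²·A) = kg·m²·A⁻².
Both reduce to kg·m²·A⁻².

Yes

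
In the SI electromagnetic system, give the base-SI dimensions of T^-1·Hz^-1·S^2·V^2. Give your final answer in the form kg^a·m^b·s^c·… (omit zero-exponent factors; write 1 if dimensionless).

kg⁻¹·s³·A³

T = kg·s⁻²·A⁻¹.
So T⁻¹ = kg⁻¹·s²·A.
Hz = s⁻¹.
So Hz⁻¹ = s.
S = kg⁻¹·m⁻²·s³·A².
So S² = kg⁻²·m⁻⁴·s⁶·A⁴.
V = kg·m²·s⁻³·A⁻¹.
So V² = kg²·m⁴·s⁻⁶·A⁻².
Combining: T⁻¹·Hz⁻¹·S²·V² = (kg⁻¹·s²·A) · s · (kg⁻²·m⁻⁴·s⁶·A⁴) · (kg²·m⁴·s⁻⁶·A⁻²) = kg⁻¹·s³·A³.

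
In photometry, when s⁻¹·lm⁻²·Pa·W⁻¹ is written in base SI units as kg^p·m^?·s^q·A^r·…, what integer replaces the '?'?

-3

lm = cd.
So lm⁻² = cd⁻².
Pa = kg·m⁻¹·s⁻².
W = kg·m²·s⁻³.
So W⁻¹ = kg⁻¹·m⁻²·s³.
Combining: s⁻¹·lm⁻²·Pa·W⁻¹ = s⁻¹ · cd⁻² · (kg·m⁻¹·s⁻²) · (kg⁻¹·m⁻²·s³) = m⁻³·cd⁻².
The exponent of m is -3.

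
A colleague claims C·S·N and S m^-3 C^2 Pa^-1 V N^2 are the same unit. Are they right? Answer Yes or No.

No

Left side:
  C = s·A.
  S = kg⁻¹·m⁻²·s³·A².
  N = kg·m·s⁻².
  Combining: C·S·N = (s·A) · (kg⁻¹·m⁻²·s³·A²) · (kg·m·s⁻²) = m⁻¹·s²·A³.
Right side:
  S = 1/Ω (conductance is reciprocal resistance),
      = kg⁻¹·m⁻²·s³·A².
  C = A·s = s·A (charge = current × time).
  So C² = s²·A².
  Pa = N/m² (pressure = force per area),
      = kg·m⁻¹·s⁻².
  So Pa⁻¹ = kg⁻¹·m·s².
  V = W/A (potential = power per current),
      = kg·m²·s⁻³·A⁻¹.
  N = kg·m/s² = kg·m·s⁻² (force = mass × acceleration).
  So N² = kg²·m²·s⁻⁴.
  Combining: S·m⁻³·C²·Pa⁻¹·V·N² = (kg⁻¹·m⁻²·s³·A²) · m⁻³ · (s²·A²) · (kg⁻¹·m·s²) · (kg·m²·s⁻³·A⁻¹) · (kg²·m²·s⁻⁴) = kg·A³.
Left is m⁻¹·s²·A³; right is kg·A³ — different.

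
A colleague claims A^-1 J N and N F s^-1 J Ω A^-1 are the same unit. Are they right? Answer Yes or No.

Yes

Left side:
  J = N·m (work = force × distance),
      = kg·m²·s⁻².
  N = kg·m/s² = kg·m·s⁻² (force = mass × acceleration).
  Combining: A⁻¹·J·N = A⁻¹ · (kg·m²·s⁻²) · (kg·m·s⁻²) = kg²·m³·s⁻⁴·A⁻¹.
Right side:
  N = kg·m/s² = kg·m·s⁻² (force = mass × acceleration).
  F = C/V (capacitance = charge per voltage),
      = A·s/(kg·m²·s⁻³·A⁻¹) (substituting C and V),
      = kg⁻¹·m⁻²·s⁴·A².
  J = N·m (work = force × distance),
      = kg·m²·s⁻².
  Ω = V/A (resistance = voltage per current),
      = kg·m²·s⁻³·A⁻².
  Combining: N·F·s⁻¹·J·Ω·A⁻¹ = (kg·m·s⁻²) · (kg⁻¹·m⁻²·s⁴·A²) · s⁻¹ · (kg·m²·s⁻²) · (kg·m²·s⁻³·A⁻²) · A⁻¹ = kg²·m³·s⁻⁴·A⁻¹.
Both reduce to kg²·m³·s⁻⁴·A⁻¹.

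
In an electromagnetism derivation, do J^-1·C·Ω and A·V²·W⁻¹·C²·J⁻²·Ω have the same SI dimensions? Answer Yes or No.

Yes

Left side:
  J = N·m (work = force × distance),
      = kg·m²·s⁻².
  So J⁻¹ = kg⁻¹·m⁻²·s².
  C = A·s = s·A (charge = current × time).
  Ω = V/A (resistance = voltage per current),
      = kg·m²·s⁻³·A⁻².
  Combining: J⁻¹·C·Ω = (kg⁻¹·m⁻²·s²) · (s·A) · (kg·m²·s⁻³·A⁻²) = A⁻¹.
Right side:
  V = kg·m²·s⁻³·A⁻¹.
  So V² = kg²·m⁴·s⁻⁶·A⁻².
  W = kg·m²·s⁻³.
  So W⁻¹ = kg⁻¹·m⁻²·s³.
  C = s·A.
  So C² = s²·A².
  J = kg·m²·s⁻².
  So J⁻² = kg⁻²·m⁻⁴·s⁴.
  Ω = kg·m²·s⁻³·A⁻².
  Combining: A·V²·W⁻¹·C²·J⁻²·Ω = A · (kg²·m⁴·s⁻⁶·A⁻²) · (kg⁻¹·m⁻²·s³) · (s²·A²) · (kg⁻²·m⁻⁴·s⁴) · (kg·m²·s⁻³·A⁻²) = A⁻¹.
Both reduce to A⁻¹.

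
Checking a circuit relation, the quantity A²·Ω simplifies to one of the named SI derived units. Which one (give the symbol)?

Ω = V/A (resistance = voltage per current),
    = kg·m²·s⁻³·A⁻².
Combining: A²·Ω = A² · (kg·m²·s⁻³·A⁻²) = kg·m²·s⁻³.
kg·m²·s⁻³ is the base-SI form of the watt.

W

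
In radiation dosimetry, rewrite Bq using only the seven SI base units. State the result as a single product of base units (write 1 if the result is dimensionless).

Bq = s⁻¹.

s⁻¹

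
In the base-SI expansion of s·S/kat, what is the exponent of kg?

kat = s⁻¹·mol.
So kat⁻¹ = s·mol⁻¹.
S = kg⁻¹·m⁻²·s³·A².
Combining: s·kat⁻¹·S = s · (s·mol⁻¹) · (kg⁻¹·m⁻²·s³·A²) = kg⁻¹·m⁻²·s⁵·A²·mol⁻¹.
The exponent of kg is -1.

-1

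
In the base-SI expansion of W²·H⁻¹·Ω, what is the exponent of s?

W = J/s (power = energy per time),
    = kg·m²·s⁻³.
So W² = kg²·m⁴·s⁻⁶.
H = Wb/A (inductance = flux per current),
    = kg·m²·s⁻²·A⁻².
So H⁻¹ = kg⁻¹·m⁻²·s²·A².
Ω = V/A (resistance = voltage per current),
    = kg·m²·s⁻³·A⁻².
Combining: W²·H⁻¹·Ω = (kg²·m⁴·s⁻⁶) · (kg⁻¹·m⁻²·s²·A²) · (kg·m²·s⁻³·A⁻²) = kg²·m⁴·s⁻⁷.
The exponent of s is -7.

-7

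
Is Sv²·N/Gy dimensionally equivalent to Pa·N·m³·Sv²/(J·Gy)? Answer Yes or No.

Yes

Left side:
  Gy = m²·s⁻².
  So Gy⁻¹ = m⁻²·s².
  Sv = m²·s⁻².
  So Sv² = m⁴·s⁻⁴.
  N = kg·m·s⁻².
  Combining: Gy⁻¹·Sv²·N = (m⁻²·s²) · (m⁴·s⁻⁴) · (kg·m·s⁻²) = kg·m³·s⁻⁴.
Right side:
  J = N·m (work = force × distance),
      = kg·m²·s⁻².
  So J⁻¹ = kg⁻¹·m⁻²·s².
  Pa = N/m² (pressure = force per area),
      = kg·m⁻¹·s⁻².
  N = kg·m/s² = kg·m·s⁻² (force = mass × acceleration).
  Sv = J/kg (equivalent dose = energy per mass),
      = m²·s⁻².
  So Sv² = m⁴·s⁻⁴.
  Gy = J/kg (absorbed dose = energy per mass),
      = m²·s⁻².
  So Gy⁻¹ = m⁻²·s².
  Combining: J⁻¹·Pa·N·m³·Sv²·Gy⁻¹ = (kg⁻¹·m⁻²·s²) · (kg·m⁻¹·s⁻²) · (kg·m·s⁻²) · m³ · (m⁴·s⁻⁴) · (m⁻²·s²) = kg·m³·s⁻⁴.
Both reduce to kg·m³·s⁻⁴.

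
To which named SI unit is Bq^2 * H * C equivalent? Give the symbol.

Bq = 1/s = s⁻¹ (activity is decays per second).
So Bq² = s⁻².
H = Wb/A (inductance = flux per current),
    = kg·m²·s⁻²·A⁻².
C = A·s = s·A (charge = current × time).
Combining: Bq²·H·C = s⁻² · (kg·m²·s⁻²·A⁻²) · (s·A) = kg·m²·s⁻³·A⁻¹.
kg·m²·s⁻³·A⁻¹ is the base-SI form of the volt.

V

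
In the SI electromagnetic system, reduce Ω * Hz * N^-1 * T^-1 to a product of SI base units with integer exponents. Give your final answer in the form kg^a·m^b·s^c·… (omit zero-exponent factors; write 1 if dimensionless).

kg⁻¹·m·A⁻¹

Ω = V/A (resistance = voltage per current),
    = kg·m²·s⁻³·A⁻².
Hz = 1/s = s⁻¹ (frequency is cycles per second).
N = kg·m/s² = kg·m·s⁻² (force = mass × acceleration).
So N⁻¹ = kg⁻¹·m⁻¹·s².
T = Wb/m² (flux density = flux per area),
    = kg·s⁻²·A⁻¹.
So T⁻¹ = kg⁻¹·s²·A.
Combining: Ω·Hz·N⁻¹·T⁻¹ = (kg·m²·s⁻³·A⁻²) · s⁻¹ · (kg⁻¹·m⁻¹·s²) · (kg⁻¹·s²·A) = kg⁻¹·m·A⁻¹.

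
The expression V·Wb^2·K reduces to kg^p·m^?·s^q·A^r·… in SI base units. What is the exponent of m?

V = W/A (potential = power per current),
    = kg·m²·s⁻³·A⁻¹.
Wb = V·s (flux: a volt is a weber per second),
    = kg·m²·s⁻²·A⁻¹.
So Wb² = kg²·m⁴·s⁻⁴·A⁻².
Combining: V·Wb²·K = (kg·m²·s⁻³·A⁻¹) · (kg²·m⁴·s⁻⁴·A⁻²) · K = kg³·m⁶·s⁻⁷·A⁻³·K.
The exponent of m is 6.

6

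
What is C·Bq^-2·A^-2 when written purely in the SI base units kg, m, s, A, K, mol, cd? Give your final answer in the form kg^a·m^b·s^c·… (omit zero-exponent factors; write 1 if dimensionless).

C = A·s = s·A (charge = current × time).
Bq = 1/s = s⁻¹ (activity is decays per second).
So Bq⁻² = s².
Combining: C·Bq⁻²·A⁻² = (s·A) · s² · A⁻² = s³·A⁻¹.

s³·A⁻¹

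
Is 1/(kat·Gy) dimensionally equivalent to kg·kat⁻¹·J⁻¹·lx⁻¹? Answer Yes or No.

Left side:
  kat = mol/s = s⁻¹·mol (catalytic activity).
  So kat⁻¹ = s·mol⁻¹.
  Gy = J/kg (absorbed dose = energy per mass),
      = m²·s⁻².
  So Gy⁻¹ = m⁻²·s².
  Combining: kat⁻¹·Gy⁻¹ = (s·mol⁻¹) · (m⁻²·s²) = m⁻²·s³·mol⁻¹.
Right side:
  kat = mol/s = s⁻¹·mol (catalytic activity).
  So kat⁻¹ = s·mol⁻¹.
  J = N·m (work = force × distance),
      = kg·m²·s⁻².
  So J⁻¹ = kg⁻¹·m⁻²·s².
  lx = lm/m² (illuminance = luminous flux per area),
      = m⁻²·cd.
  So lx⁻¹ = m²·cd⁻¹.
  Combining: kg·kat⁻¹·J⁻¹·lx⁻¹ = kg · (s·mol⁻¹) · (kg⁻¹·m⁻²·s²) · (m²·cd⁻¹) = s³·mol⁻¹·cd⁻¹.
Left is m⁻²·s³·mol⁻¹; right is s³·mol⁻¹·cd⁻¹ — different.

No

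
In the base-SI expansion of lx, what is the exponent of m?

lx = m⁻²·cd.
The exponent of m is -2.

-2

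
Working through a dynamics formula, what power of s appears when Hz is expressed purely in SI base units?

-1

Hz = 1/s = s⁻¹ (frequency is cycles per second).
The exponent of s is -1.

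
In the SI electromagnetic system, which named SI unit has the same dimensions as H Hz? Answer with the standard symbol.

H = Wb/A (inductance = flux per current),
    = kg·m²·s⁻²·A⁻².
Hz = 1/s = s⁻¹ (frequency is cycles per second).
Combining: H·Hz = (kg·m²·s⁻²·A⁻²) · s⁻¹ = kg·m²·s⁻³·A⁻².
kg·m²·s⁻³·A⁻² is the base-SI form of the ohm.

Ω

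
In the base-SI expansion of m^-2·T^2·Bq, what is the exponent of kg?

2

T = kg·s⁻²·A⁻¹.
So T² = kg²·s⁻⁴·A⁻².
Bq = s⁻¹.
Combining: m⁻²·T²·Bq = m⁻² · (kg²·s⁻⁴·A⁻²) · s⁻¹ = kg²·m⁻²·s⁻⁵·A⁻².
The exponent of kg is 2.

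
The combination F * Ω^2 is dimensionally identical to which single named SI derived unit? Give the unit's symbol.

H

F = C/V (capacitance = charge per voltage),
    = A·s/(kg·m²·s⁻³·A⁻¹) (substituting C and V),
    = kg⁻¹·m⁻²·s⁴·A².
Ω = V/A (resistance = voltage per current),
    = kg·m²·s⁻³·A⁻².
So Ω² = kg²·m⁴·s⁻⁶·A⁻⁴.
Combining: F·Ω² = (kg⁻¹·m⁻²·s⁴·A²) · (kg²·m⁴·s⁻⁶·A⁻⁴) = kg·m²·s⁻²·A⁻².
kg·m²·s⁻²·A⁻² is the base-SI form of the henry.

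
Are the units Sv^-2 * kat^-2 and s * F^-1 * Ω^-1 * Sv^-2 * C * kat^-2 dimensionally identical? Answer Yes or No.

No

Left side:
  Sv = m²·s⁻².
  So Sv⁻² = m⁻⁴·s⁴.
  kat = s⁻¹·mol.
  So kat⁻² = s²·mol⁻².
  Combining: Sv⁻²·kat⁻² = (m⁻⁴·s⁴) · (s²·mol⁻²) = m⁻⁴·s⁶·mol⁻².
Right side:
  F = C/V (capacitance = charge per voltage),
      = A·s/(kg·m²·s⁻³·A⁻¹) (substituting C and V),
      = kg⁻¹·m⁻²·s⁴·A².
  So F⁻¹ = kg·m²·s⁻⁴·A⁻².
  Ω = V/A (resistance = voltage per current),
      = kg·m²·s⁻³·A⁻².
  So Ω⁻¹ = kg⁻¹·m⁻²·s³·A².
  Sv = J/kg (equivalent dose = energy per mass),
      = m²·s⁻².
  So Sv⁻² = m⁻⁴·s⁴.
  C = A·s = s·A (charge = current × time).
  kat = mol/s = s⁻¹·mol (catalytic activity).
  So kat⁻² = s²·mol⁻².
  Combining: s·F⁻¹·Ω⁻¹·Sv⁻²·C·kat⁻² = s · (kg·m²·s⁻⁴·A⁻²) · (kg⁻¹·m⁻²·s³·A²) · (m⁻⁴·s⁴) · (s·A) · (s²·mol⁻²) = m⁻⁴·s⁷·A·mol⁻².
Left is m⁻⁴·s⁶·mol⁻²; right is m⁻⁴·s⁷·A·mol⁻² — different.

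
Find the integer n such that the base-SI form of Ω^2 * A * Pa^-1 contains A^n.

Ω = kg·m²·s⁻³·A⁻².
So Ω² = kg²·m⁴·s⁻⁶·A⁻⁴.
Pa = kg·m⁻¹·s⁻².
So Pa⁻¹ = kg⁻¹·m·s².
Combining: Ω²·A·Pa⁻¹ = (kg²·m⁴·s⁻⁶·A⁻⁴) · A · (kg⁻¹·m·s²) = kg·m⁵·s⁻⁴·A⁻³.
The exponent of A is -3.

-3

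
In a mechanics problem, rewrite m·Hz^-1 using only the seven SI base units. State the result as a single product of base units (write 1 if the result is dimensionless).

m·s

Hz = s⁻¹.
So Hz⁻¹ = s.
Combining: m·Hz⁻¹ = m · s = m·s.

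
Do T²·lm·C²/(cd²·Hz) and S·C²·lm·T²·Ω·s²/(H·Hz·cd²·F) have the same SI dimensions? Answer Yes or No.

Left side:
  T = Wb/m² (flux density = flux per area),
      = kg·s⁻²·A⁻¹.
  So T² = kg²·s⁻⁴·A⁻².
  lm = cd·sr = cd (luminous flux; sr is dimensionless).
  C = A·s = s·A (charge = current × time).
  So C² = s²·A².
  Hz = 1/s = s⁻¹ (frequency is cycles per second).
  So Hz⁻¹ = s.
  Combining: T²·cd⁻²·lm·C²·Hz⁻¹ = (kg²·s⁻⁴·A⁻²) · cd⁻² · cd · (s²·A²) · s = kg²·s⁻¹·cd⁻¹.
Right side:
  S = kg⁻¹·m⁻²·s³·A².
  C = s·A.
  So C² = s²·A².
  lm = cd.
  T = kg·s⁻²·A⁻¹.
  So T² = kg²·s⁻⁴·A⁻².
  H = kg·m²·s⁻²·A⁻².
  So H⁻¹ = kg⁻¹·m⁻²·s²·A².
  Hz = s⁻¹.
  So Hz⁻¹ = s.
  Ω = kg·m²·s⁻³·A⁻².
  F = kg⁻¹·m⁻²·s⁴·A².
  So F⁻¹ = kg·m²·s⁻⁴·A⁻².
  Combining: S·C²·lm·T²·H⁻¹·Hz⁻¹·Ω·cd⁻²·s²·F⁻¹ = (kg⁻¹·m⁻²·s³·A²) · (s²·A²) · cd · (kg²·s⁻⁴·A⁻²) · (kg⁻¹·m⁻²·s²·A²) · s · (kg·m²·s⁻³·A⁻²) · cd⁻² · s² · (kg·m²·s⁻⁴·A⁻²) = kg²·s⁻¹·cd⁻¹.
Both reduce to kg²·s⁻¹·cd⁻¹.

Yes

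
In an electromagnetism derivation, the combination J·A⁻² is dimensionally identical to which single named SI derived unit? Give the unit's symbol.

H

J = kg·m²·s⁻².
Combining: J·A⁻² = (kg·m²·s⁻²) · A⁻² = kg·m²·s⁻²·A⁻².
kg·m²·s⁻²·A⁻² is the base-SI form of the henry.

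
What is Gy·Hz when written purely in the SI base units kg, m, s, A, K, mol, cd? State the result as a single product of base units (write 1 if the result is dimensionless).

Gy = J/kg (absorbed dose = energy per mass),
    = m²·s⁻².
Hz = 1/s = s⁻¹ (frequency is cycles per second).
Combining: Gy·Hz = (m²·s⁻²) · s⁻¹ = m²·s⁻³.

m²·s⁻³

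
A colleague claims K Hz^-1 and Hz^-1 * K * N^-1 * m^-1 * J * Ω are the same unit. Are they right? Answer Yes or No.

Left side:
  Hz = s⁻¹.
  So Hz⁻¹ = s.
  Combining: K·Hz⁻¹ = K · s = s·K.
Right side:
  Hz = s⁻¹.
  So Hz⁻¹ = s.
  N = kg·m·s⁻².
  So N⁻¹ = kg⁻¹·m⁻¹·s².
  J = kg·m²·s⁻².
  Ω = kg·m²·s⁻³·A⁻².
  Combining: Hz⁻¹·K·N⁻¹·m⁻¹·J·Ω = s · K · (kg⁻¹·m⁻¹·s²) · m⁻¹ · (kg·m²·s⁻²) · (kg·m²·s⁻³·A⁻²) = kg·m²·s⁻²·A⁻²·K.
Left is s·K; right is kg·m²·s⁻²·A⁻²·K — different.

No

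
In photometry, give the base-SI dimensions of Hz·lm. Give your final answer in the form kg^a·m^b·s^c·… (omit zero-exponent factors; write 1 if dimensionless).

s⁻¹·cd

Hz = s⁻¹.
lm = cd.
Combining: Hz·lm = s⁻¹ · cd = s⁻¹·cd.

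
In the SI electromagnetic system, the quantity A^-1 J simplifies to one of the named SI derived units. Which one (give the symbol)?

J = N·m (work = force × distance),
    = kg·m²·s⁻².
Combining: A⁻¹·J = A⁻¹ · (kg·m²·s⁻²) = kg·m²·s⁻²·A⁻¹.
kg·m²·s⁻²·A⁻¹ is the base-SI form of the weber.

Wb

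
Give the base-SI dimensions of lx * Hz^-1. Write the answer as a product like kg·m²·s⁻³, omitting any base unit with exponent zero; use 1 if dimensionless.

m⁻²·s·cd

lx = lm/m² (illuminance = luminous flux per area),
    = m⁻²·cd.
Hz = 1/s = s⁻¹ (frequency is cycles per second).
So Hz⁻¹ = s.
Combining: lx·Hz⁻¹ = (m⁻²·cd) · s = m⁻²·s·cd.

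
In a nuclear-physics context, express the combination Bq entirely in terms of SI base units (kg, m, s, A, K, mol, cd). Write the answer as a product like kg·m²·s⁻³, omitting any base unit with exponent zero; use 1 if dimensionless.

s⁻¹

Bq = s⁻¹.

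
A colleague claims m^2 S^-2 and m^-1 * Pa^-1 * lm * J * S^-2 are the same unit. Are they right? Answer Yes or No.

Left side:
  S = 1/Ω (conductance is reciprocal resistance),
      = kg⁻¹·m⁻²·s³·A².
  So S⁻² = kg²·m⁴·s⁻⁶·A⁻⁴.
  Combining: m²·S⁻² = m² · (kg²·m⁴·s⁻⁶·A⁻⁴) = kg²·m⁶·s⁻⁶·A⁻⁴.
Right side:
  Pa = N/m² (pressure = force per area),
      = kg·m⁻¹·s⁻².
  So Pa⁻¹ = kg⁻¹·m·s².
  lm = cd·sr = cd (luminous flux; sr is dimensionless).
  J = N·m (work = force × distance),
      = kg·m²·s⁻².
  S = 1/Ω (conductance is reciprocal resistance),
      = kg⁻¹·m⁻²·s³·A².
  So S⁻² = kg²·m⁴·s⁻⁶·A⁻⁴.
  Combining: m⁻¹·Pa⁻¹·lm·J·S⁻² = m⁻¹ · (kg⁻¹·m·s²) · cd · (kg·m²·s⁻²) · (kg²·m⁴·s⁻⁶·A⁻⁴) = kg²·m⁶·s⁻⁶·A⁻⁴·cd.
Left is kg²·m⁶·s⁻⁶·A⁻⁴; right is kg²·m⁶·s⁻⁶·A⁻⁴·cd — different.

No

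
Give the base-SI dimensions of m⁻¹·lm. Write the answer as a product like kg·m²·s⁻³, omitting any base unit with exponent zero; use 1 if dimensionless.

lm = cd·sr = cd (luminous flux; sr is dimensionless).
Combining: m⁻¹·lm = m⁻¹ · cd = m⁻¹·cd.

m⁻¹·cd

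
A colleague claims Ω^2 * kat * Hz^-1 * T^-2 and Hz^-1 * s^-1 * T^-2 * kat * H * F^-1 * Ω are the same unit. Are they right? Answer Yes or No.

No

Left side:
  Ω = V/A (resistance = voltage per current),
      = kg·m²·s⁻³·A⁻².
  So Ω² = kg²·m⁴·s⁻⁶·A⁻⁴.
  kat = mol/s = s⁻¹·mol (catalytic activity).
  Hz = 1/s = s⁻¹ (frequency is cycles per second).
  So Hz⁻¹ = s.
  T = Wb/m² (flux density = flux per area),
      = kg·s⁻²·A⁻¹.
  So T⁻² = kg⁻²·s⁴·A².
  Combining: Ω²·kat·Hz⁻¹·T⁻² = (kg²·m⁴·s⁻⁶·A⁻⁴) · (s⁻¹·mol) · s · (kg⁻²·s⁴·A²) = m⁴·s⁻²·A⁻²·mol.
Right side:
  Hz = 1/s = s⁻¹ (frequency is cycles per second).
  So Hz⁻¹ = s.
  T = Wb/m² (flux density = flux per area),
      = kg·s⁻²·A⁻¹.
  So T⁻² = kg⁻²·s⁴·A².
  kat = mol/s = s⁻¹·mol (catalytic activity).
  H = Wb/A (inductance = flux per current),
      = kg·m²·s⁻²·A⁻².
  F = C/V (capacitance = charge per voltage),
      = A·s/(kg·m²·s⁻³·A⁻¹) (substituting C and V),
      = kg⁻¹·m⁻²·s⁴·A².
  So F⁻¹ = kg·m²·s⁻⁴·A⁻².
  Ω = V/A (resistance = voltage per current),
      = kg·m²·s⁻³·A⁻².
  Combining: Hz⁻¹·s⁻¹·T⁻²·kat·H·F⁻¹·Ω = s · s⁻¹ · (kg⁻²·s⁴·A²) · (s⁻¹·mol) · (kg·m²·s⁻²·A⁻²) · (kg·m²·s⁻⁴·A⁻²) · (kg·m²·s⁻³·A⁻²) = kg·m⁶·s⁻⁶·A⁻⁴·mol.
Left is m⁴·s⁻²·A⁻²·mol; right is kg·m⁶·s⁻⁶·A⁻⁴·mol — different.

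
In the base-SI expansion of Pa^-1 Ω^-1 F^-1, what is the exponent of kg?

-1

Pa = kg·m⁻¹·s⁻².
So Pa⁻¹ = kg⁻¹·m·s².
Ω = kg·m²·s⁻³·A⁻².
So Ω⁻¹ = kg⁻¹·m⁻²·s³·A².
F = kg⁻¹·m⁻²·s⁴·A².
So F⁻¹ = kg·m²·s⁻⁴·A⁻².
Combining: Pa⁻¹·Ω⁻¹·F⁻¹ = (kg⁻¹·m·s²) · (kg⁻¹·m⁻²·s³·A²) · (kg·m²·s⁻⁴·A⁻²) = kg⁻¹·m·s.
The exponent of kg is -1.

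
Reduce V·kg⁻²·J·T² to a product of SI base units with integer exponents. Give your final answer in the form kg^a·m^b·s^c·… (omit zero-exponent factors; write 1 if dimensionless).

V = kg·m²·s⁻³·A⁻¹.
J = kg·m²·s⁻².
T = kg·s⁻²·A⁻¹.
So T² = kg²·s⁻⁴·A⁻².
Combining: V·kg⁻²·J·T² = (kg·m²·s⁻³·A⁻¹) · kg⁻² · (kg·m²·s⁻²) · (kg²·s⁻⁴·A⁻²) = kg²·m⁴·s⁻⁹·A⁻³.

kg²·m⁴·s⁻⁹·A⁻³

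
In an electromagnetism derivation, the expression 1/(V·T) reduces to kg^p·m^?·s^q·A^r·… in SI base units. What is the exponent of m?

-2

V = kg·m²·s⁻³·A⁻¹.
So V⁻¹ = kg⁻¹·m⁻²·s³·A.
T = kg·s⁻²·A⁻¹.
So T⁻¹ = kg⁻¹·s²·A.
Combining: V⁻¹·T⁻¹ = (kg⁻¹·m⁻²·s³·A) · (kg⁻¹·s²·A) = kg⁻²·m⁻²·s⁵·A².
The exponent of m is -2.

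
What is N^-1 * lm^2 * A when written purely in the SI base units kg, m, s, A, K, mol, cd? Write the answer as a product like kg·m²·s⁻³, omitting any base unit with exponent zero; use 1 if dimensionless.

N = kg·m/s² = kg·m·s⁻² (force = mass × acceleration).
So N⁻¹ = kg⁻¹·m⁻¹·s².
lm = cd·sr = cd (luminous flux; sr is dimensionless).
So lm² = cd².
Combining: N⁻¹·lm²·A = (kg⁻¹·m⁻¹·s²) · cd² · A = kg⁻¹·m⁻¹·s²·A·cd².

kg⁻¹·m⁻¹·s²·A·cd²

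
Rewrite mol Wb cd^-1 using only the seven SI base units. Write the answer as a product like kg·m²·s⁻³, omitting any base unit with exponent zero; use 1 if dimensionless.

kg·m²·s⁻²·A⁻¹·mol·cd⁻¹

Wb = V·s (flux: a volt is a weber per second),
    = kg·m²·s⁻²·A⁻¹.
Combining: mol·Wb·cd⁻¹ = mol · (kg·m²·s⁻²·A⁻¹) · cd⁻¹ = kg·m²·s⁻²·A⁻¹·mol·cd⁻¹.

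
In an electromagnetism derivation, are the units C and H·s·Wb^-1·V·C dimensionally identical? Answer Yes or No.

Left side:
  C = s·A.
Right side:
  H = Wb/A (inductance = flux per current),
      = kg·m²·s⁻²·A⁻².
  Wb = V·s (flux: a volt is a weber per second),
      = kg·m²·s⁻²·A⁻¹.
  So Wb⁻¹ = kg⁻¹·m⁻²·s²·A.
  V = W/A (potential = power per current),
      = kg·m²·s⁻³·A⁻¹.
  C = A·s = s·A (charge = current × time).
  Combining: H·s·Wb⁻¹·V·C = (kg·m²·s⁻²·A⁻²) · s · (kg⁻¹·m⁻²·s²·A) · (kg·m²·s⁻³·A⁻¹) · (s·A) = kg·m²·s⁻¹·A⁻¹.
Left is s·A; right is kg·m²·s⁻¹·A⁻¹ — different.

No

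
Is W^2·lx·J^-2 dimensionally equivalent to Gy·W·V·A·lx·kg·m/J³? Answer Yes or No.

No

Left side:
  W = kg·m²·s⁻³.
  So W² = kg²·m⁴·s⁻⁶.
  lx = m⁻²·cd.
  J = kg·m²·s⁻².
  So J⁻² = kg⁻²·m⁻⁴·s⁴.
  Combining: W²·lx·J⁻² = (kg²·m⁴·s⁻⁶) · (m⁻²·cd) · (kg⁻²·m⁻⁴·s⁴) = m⁻²·s⁻²·cd.
Right side:
  Gy = m²·s⁻².
  W = kg·m²·s⁻³.
  V = kg·m²·s⁻³·A⁻¹.
  J = kg·m²·s⁻².
  So J⁻³ = kg⁻³·m⁻⁶·s⁶.
  lx = m⁻²·cd.
  Combining: Gy·W·V·J⁻³·A·lx·kg·m = (m²·s⁻²) · (kg·m²·s⁻³) · (kg·m²·s⁻³·A⁻¹) · (kg⁻³·m⁻⁶·s⁶) · A · (m⁻²·cd) · kg · m = m⁻¹·s⁻²·cd.
Left is m⁻²·s⁻²·cd; right is m⁻¹·s⁻²·cd — different.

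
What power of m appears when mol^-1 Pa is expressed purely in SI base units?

-1

Pa = kg·m⁻¹·s⁻².
Combining: mol⁻¹·Pa = mol⁻¹ · (kg·m⁻¹·s⁻²) = kg·m⁻¹·s⁻²·mol⁻¹.
The exponent of m is -1.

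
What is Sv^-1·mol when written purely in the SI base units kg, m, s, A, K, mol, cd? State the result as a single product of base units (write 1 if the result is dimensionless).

m⁻²·s²·mol

Sv = J/kg (equivalent dose = energy per mass),
    = m²·s⁻².
So Sv⁻¹ = m⁻²·s².
Combining: Sv⁻¹·mol = (m⁻²·s²) · mol = m⁻²·s²·mol.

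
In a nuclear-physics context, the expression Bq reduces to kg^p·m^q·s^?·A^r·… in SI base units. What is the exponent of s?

Bq = s⁻¹.
The exponent of s is -1.

-1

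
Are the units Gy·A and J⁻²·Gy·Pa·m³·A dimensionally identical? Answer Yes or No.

Left side:
  Gy = J/kg (absorbed dose = energy per mass),
      = m²·s⁻².
  Combining: Gy·A = (m²·s⁻²) · A = m²·s⁻²·A.
Right side:
  J = N·m (work = force × distance),
      = kg·m²·s⁻².
  So J⁻² = kg⁻²·m⁻⁴·s⁴.
  Gy = J/kg (absorbed dose = energy per mass),
      = m²·s⁻².
  Pa = N/m² (pressure = force per area),
      = kg·m⁻¹·s⁻².
  Combining: J⁻²·Gy·Pa·m³·A = (kg⁻²·m⁻⁴·s⁴) · (m²·s⁻²) · (kg·m⁻¹·s⁻²) · m³ · A = kg⁻¹·A.
Left is m²·s⁻²·A; right is kg⁻¹·A — different.

No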